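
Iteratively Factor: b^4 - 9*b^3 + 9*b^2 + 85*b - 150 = (b - 5)*(b^3 - 4*b^2 - 11*b + 30) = (b - 5)*(b - 2)*(b^2 - 2*b - 15) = (b - 5)*(b - 2)*(b + 3)*(b - 5)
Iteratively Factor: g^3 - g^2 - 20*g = (g)*(g^2 - g - 20) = g*(g - 5)*(g + 4)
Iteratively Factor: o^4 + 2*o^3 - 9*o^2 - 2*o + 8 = (o + 1)*(o^3 + o^2 - 10*o + 8) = (o - 1)*(o + 1)*(o^2 + 2*o - 8) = (o - 1)*(o + 1)*(o + 4)*(o - 2)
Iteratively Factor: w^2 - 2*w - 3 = (w + 1)*(w - 3)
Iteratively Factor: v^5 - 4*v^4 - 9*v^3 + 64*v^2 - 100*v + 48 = (v + 4)*(v^4 - 8*v^3 + 23*v^2 - 28*v + 12) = (v - 2)*(v + 4)*(v^3 - 6*v^2 + 11*v - 6) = (v - 2)*(v - 1)*(v + 4)*(v^2 - 5*v + 6) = (v - 2)^2*(v - 1)*(v + 4)*(v - 3)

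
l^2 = l^2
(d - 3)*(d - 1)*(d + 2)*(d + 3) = d^4 + d^3 - 11*d^2 - 9*d + 18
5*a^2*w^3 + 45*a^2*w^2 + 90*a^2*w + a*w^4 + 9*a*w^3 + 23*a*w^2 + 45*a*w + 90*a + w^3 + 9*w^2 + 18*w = (5*a + w)*(w + 3)*(w + 6)*(a*w + 1)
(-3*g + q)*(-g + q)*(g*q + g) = 3*g^3*q + 3*g^3 - 4*g^2*q^2 - 4*g^2*q + g*q^3 + g*q^2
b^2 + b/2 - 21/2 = (b - 3)*(b + 7/2)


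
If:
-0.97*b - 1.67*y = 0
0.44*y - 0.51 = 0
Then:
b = -2.00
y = 1.16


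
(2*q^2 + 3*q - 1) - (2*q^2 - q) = 4*q - 1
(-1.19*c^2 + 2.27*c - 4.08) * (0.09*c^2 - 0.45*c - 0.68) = -0.1071*c^4 + 0.7398*c^3 - 0.5795*c^2 + 0.2924*c + 2.7744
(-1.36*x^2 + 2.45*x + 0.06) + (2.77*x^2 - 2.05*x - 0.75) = 1.41*x^2 + 0.4*x - 0.69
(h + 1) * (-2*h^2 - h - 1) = -2*h^3 - 3*h^2 - 2*h - 1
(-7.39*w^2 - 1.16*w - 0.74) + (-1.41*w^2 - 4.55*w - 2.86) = -8.8*w^2 - 5.71*w - 3.6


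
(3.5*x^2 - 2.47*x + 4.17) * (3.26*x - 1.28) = 11.41*x^3 - 12.5322*x^2 + 16.7558*x - 5.3376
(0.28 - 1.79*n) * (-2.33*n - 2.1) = 4.1707*n^2 + 3.1066*n - 0.588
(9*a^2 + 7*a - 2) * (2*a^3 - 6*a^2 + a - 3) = 18*a^5 - 40*a^4 - 37*a^3 - 8*a^2 - 23*a + 6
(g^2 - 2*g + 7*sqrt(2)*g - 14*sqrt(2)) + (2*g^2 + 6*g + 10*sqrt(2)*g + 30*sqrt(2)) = 3*g^2 + 4*g + 17*sqrt(2)*g + 16*sqrt(2)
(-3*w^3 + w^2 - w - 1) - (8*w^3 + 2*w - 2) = -11*w^3 + w^2 - 3*w + 1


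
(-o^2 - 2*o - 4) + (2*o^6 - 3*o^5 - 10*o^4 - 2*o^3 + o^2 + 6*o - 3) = 2*o^6 - 3*o^5 - 10*o^4 - 2*o^3 + 4*o - 7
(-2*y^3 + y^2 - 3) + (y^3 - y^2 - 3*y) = -y^3 - 3*y - 3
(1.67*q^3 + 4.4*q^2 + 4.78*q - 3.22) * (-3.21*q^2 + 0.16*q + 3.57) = -5.3607*q^5 - 13.8568*q^4 - 8.6779*q^3 + 26.809*q^2 + 16.5494*q - 11.4954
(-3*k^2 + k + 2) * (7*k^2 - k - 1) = -21*k^4 + 10*k^3 + 16*k^2 - 3*k - 2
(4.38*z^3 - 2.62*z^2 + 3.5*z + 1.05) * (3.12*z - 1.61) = 13.6656*z^4 - 15.2262*z^3 + 15.1382*z^2 - 2.359*z - 1.6905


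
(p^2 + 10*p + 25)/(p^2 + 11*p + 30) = (p + 5)/(p + 6)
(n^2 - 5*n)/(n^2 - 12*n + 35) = n/(n - 7)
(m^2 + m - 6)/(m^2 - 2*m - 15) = (m - 2)/(m - 5)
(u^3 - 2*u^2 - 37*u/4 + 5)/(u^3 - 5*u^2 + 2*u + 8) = (u^2 + 2*u - 5/4)/(u^2 - u - 2)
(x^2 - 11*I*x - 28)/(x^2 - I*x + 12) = (x - 7*I)/(x + 3*I)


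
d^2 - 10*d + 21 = (d - 7)*(d - 3)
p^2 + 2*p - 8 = (p - 2)*(p + 4)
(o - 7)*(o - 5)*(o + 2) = o^3 - 10*o^2 + 11*o + 70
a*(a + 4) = a^2 + 4*a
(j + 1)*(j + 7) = j^2 + 8*j + 7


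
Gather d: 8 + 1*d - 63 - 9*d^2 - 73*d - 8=-9*d^2 - 72*d - 63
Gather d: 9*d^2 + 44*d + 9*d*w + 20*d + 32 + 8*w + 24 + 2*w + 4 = 9*d^2 + d*(9*w + 64) + 10*w + 60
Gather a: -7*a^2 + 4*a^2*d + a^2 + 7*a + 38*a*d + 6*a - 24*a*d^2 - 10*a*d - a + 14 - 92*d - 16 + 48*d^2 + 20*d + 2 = a^2*(4*d - 6) + a*(-24*d^2 + 28*d + 12) + 48*d^2 - 72*d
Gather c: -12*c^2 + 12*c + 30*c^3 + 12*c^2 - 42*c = 30*c^3 - 30*c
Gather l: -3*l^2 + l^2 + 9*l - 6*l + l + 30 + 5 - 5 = -2*l^2 + 4*l + 30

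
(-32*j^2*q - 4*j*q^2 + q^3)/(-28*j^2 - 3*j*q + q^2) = q*(-8*j + q)/(-7*j + q)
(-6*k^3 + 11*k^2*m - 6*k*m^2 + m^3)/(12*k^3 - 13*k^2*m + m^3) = (-2*k + m)/(4*k + m)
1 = 1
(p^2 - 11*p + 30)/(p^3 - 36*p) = (p - 5)/(p*(p + 6))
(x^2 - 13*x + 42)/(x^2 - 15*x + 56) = (x - 6)/(x - 8)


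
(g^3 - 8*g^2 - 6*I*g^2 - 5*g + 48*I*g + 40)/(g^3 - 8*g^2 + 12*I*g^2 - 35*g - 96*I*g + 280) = (g^2 - 6*I*g - 5)/(g^2 + 12*I*g - 35)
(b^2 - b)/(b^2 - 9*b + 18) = b*(b - 1)/(b^2 - 9*b + 18)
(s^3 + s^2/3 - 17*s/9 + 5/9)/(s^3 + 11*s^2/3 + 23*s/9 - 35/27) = 3*(s - 1)/(3*s + 7)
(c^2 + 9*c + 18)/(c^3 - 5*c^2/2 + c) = 2*(c^2 + 9*c + 18)/(c*(2*c^2 - 5*c + 2))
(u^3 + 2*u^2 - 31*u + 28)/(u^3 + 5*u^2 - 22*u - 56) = (u - 1)/(u + 2)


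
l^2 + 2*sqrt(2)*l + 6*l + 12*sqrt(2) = (l + 6)*(l + 2*sqrt(2))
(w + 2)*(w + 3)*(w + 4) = w^3 + 9*w^2 + 26*w + 24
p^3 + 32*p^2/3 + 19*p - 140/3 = (p - 4/3)*(p + 5)*(p + 7)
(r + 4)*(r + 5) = r^2 + 9*r + 20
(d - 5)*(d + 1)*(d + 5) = d^3 + d^2 - 25*d - 25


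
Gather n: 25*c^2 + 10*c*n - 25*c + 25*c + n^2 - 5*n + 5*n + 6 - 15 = 25*c^2 + 10*c*n + n^2 - 9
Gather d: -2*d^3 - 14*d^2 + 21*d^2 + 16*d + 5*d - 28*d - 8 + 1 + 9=-2*d^3 + 7*d^2 - 7*d + 2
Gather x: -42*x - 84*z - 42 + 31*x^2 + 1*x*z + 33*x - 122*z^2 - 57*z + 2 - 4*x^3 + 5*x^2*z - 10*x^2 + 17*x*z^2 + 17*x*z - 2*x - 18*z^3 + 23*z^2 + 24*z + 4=-4*x^3 + x^2*(5*z + 21) + x*(17*z^2 + 18*z - 11) - 18*z^3 - 99*z^2 - 117*z - 36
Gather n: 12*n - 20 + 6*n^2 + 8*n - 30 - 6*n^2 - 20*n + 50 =0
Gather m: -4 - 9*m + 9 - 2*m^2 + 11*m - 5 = -2*m^2 + 2*m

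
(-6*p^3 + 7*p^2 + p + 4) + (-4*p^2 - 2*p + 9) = -6*p^3 + 3*p^2 - p + 13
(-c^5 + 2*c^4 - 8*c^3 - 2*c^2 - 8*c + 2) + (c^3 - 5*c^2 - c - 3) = -c^5 + 2*c^4 - 7*c^3 - 7*c^2 - 9*c - 1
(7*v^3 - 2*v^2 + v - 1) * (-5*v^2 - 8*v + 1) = -35*v^5 - 46*v^4 + 18*v^3 - 5*v^2 + 9*v - 1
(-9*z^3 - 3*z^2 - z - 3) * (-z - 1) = 9*z^4 + 12*z^3 + 4*z^2 + 4*z + 3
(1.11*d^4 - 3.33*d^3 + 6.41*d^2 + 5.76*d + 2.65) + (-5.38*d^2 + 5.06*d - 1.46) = 1.11*d^4 - 3.33*d^3 + 1.03*d^2 + 10.82*d + 1.19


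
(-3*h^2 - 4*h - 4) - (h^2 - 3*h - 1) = -4*h^2 - h - 3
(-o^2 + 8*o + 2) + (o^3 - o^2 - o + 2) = o^3 - 2*o^2 + 7*o + 4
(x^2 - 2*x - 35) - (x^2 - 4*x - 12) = 2*x - 23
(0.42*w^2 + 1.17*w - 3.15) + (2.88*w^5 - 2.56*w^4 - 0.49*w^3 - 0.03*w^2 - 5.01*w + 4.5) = 2.88*w^5 - 2.56*w^4 - 0.49*w^3 + 0.39*w^2 - 3.84*w + 1.35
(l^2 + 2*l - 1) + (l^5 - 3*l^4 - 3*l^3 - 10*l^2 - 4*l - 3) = l^5 - 3*l^4 - 3*l^3 - 9*l^2 - 2*l - 4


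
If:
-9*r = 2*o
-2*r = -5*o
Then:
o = 0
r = 0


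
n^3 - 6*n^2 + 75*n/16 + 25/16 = (n - 5)*(n - 5/4)*(n + 1/4)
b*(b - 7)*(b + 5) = b^3 - 2*b^2 - 35*b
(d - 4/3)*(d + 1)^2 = d^3 + 2*d^2/3 - 5*d/3 - 4/3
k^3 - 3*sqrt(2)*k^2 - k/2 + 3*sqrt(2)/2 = (k - 3*sqrt(2))*(k - sqrt(2)/2)*(k + sqrt(2)/2)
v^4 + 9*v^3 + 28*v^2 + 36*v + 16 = (v + 1)*(v + 2)^2*(v + 4)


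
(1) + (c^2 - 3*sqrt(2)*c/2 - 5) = c^2 - 3*sqrt(2)*c/2 - 4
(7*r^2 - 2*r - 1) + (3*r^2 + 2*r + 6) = 10*r^2 + 5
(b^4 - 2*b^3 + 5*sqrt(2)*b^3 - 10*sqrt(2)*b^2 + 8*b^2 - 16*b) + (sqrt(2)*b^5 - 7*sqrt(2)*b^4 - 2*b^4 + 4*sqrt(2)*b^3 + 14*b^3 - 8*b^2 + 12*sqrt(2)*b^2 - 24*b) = sqrt(2)*b^5 - 7*sqrt(2)*b^4 - b^4 + 12*b^3 + 9*sqrt(2)*b^3 + 2*sqrt(2)*b^2 - 40*b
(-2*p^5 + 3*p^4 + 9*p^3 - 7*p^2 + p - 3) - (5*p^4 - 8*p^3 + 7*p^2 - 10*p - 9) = -2*p^5 - 2*p^4 + 17*p^3 - 14*p^2 + 11*p + 6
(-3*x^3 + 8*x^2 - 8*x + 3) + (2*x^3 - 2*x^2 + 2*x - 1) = -x^3 + 6*x^2 - 6*x + 2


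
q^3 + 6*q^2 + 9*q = q*(q + 3)^2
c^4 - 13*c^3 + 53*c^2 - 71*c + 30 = (c - 6)*(c - 5)*(c - 1)^2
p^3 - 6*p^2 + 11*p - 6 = (p - 3)*(p - 2)*(p - 1)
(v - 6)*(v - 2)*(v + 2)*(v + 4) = v^4 - 2*v^3 - 28*v^2 + 8*v + 96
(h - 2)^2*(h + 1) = h^3 - 3*h^2 + 4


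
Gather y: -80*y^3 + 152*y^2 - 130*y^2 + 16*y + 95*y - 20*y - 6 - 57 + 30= -80*y^3 + 22*y^2 + 91*y - 33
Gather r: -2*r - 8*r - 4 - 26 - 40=-10*r - 70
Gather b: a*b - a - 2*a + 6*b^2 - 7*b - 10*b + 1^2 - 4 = -3*a + 6*b^2 + b*(a - 17) - 3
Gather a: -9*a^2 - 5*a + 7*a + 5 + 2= -9*a^2 + 2*a + 7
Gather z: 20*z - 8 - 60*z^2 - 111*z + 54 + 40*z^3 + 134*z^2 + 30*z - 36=40*z^3 + 74*z^2 - 61*z + 10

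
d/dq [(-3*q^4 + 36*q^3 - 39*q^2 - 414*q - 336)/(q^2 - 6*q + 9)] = 6*(-q^4 + 12*q^3 - 54*q^2 + 108*q + 319)/(q^3 - 9*q^2 + 27*q - 27)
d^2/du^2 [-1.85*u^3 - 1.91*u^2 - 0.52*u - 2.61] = -11.1*u - 3.82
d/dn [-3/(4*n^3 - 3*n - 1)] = 9*(4*n^2 - 1)/(-4*n^3 + 3*n + 1)^2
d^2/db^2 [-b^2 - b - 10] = -2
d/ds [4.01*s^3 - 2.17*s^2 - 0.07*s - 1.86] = 12.03*s^2 - 4.34*s - 0.07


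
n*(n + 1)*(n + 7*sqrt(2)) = n^3 + n^2 + 7*sqrt(2)*n^2 + 7*sqrt(2)*n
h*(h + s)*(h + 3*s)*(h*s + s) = h^4*s + 4*h^3*s^2 + h^3*s + 3*h^2*s^3 + 4*h^2*s^2 + 3*h*s^3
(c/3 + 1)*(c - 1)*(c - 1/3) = c^3/3 + 5*c^2/9 - 11*c/9 + 1/3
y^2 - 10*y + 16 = (y - 8)*(y - 2)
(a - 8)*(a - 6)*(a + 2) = a^3 - 12*a^2 + 20*a + 96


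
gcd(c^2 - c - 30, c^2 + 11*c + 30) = c + 5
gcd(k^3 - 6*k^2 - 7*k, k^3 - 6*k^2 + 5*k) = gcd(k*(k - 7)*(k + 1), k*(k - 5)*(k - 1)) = k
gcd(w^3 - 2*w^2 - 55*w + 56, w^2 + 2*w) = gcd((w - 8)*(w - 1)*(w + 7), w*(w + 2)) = 1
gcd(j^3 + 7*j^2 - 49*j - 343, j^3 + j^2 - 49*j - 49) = j^2 - 49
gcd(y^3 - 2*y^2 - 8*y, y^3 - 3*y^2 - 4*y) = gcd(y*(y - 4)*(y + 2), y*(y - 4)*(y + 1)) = y^2 - 4*y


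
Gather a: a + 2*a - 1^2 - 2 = 3*a - 3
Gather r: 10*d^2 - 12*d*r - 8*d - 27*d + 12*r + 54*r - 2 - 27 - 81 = 10*d^2 - 35*d + r*(66 - 12*d) - 110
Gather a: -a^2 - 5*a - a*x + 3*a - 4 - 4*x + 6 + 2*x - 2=-a^2 + a*(-x - 2) - 2*x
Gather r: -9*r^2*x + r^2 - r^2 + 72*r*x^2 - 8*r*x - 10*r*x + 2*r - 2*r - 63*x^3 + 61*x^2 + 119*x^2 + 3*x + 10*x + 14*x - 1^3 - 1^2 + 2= -9*r^2*x + r*(72*x^2 - 18*x) - 63*x^3 + 180*x^2 + 27*x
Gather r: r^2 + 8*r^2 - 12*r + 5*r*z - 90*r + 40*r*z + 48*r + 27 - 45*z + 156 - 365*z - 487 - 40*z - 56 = 9*r^2 + r*(45*z - 54) - 450*z - 360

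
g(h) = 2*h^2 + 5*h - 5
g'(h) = 4*h + 5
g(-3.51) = 2.09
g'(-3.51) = -9.04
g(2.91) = 26.49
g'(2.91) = 16.64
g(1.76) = 10.00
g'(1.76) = 12.04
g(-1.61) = -7.87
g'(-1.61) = -1.44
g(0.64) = -0.98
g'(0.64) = 7.56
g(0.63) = -1.06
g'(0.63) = 7.52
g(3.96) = 46.16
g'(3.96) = 20.84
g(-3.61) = 3.01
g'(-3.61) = -9.44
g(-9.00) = 112.00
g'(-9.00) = -31.00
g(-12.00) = 223.00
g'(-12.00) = -43.00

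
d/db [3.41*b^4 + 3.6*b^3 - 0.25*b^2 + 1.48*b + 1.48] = 13.64*b^3 + 10.8*b^2 - 0.5*b + 1.48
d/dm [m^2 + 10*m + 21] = 2*m + 10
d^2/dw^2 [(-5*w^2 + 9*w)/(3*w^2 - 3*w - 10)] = 4*(18*w^3 - 225*w^2 + 405*w - 385)/(27*w^6 - 81*w^5 - 189*w^4 + 513*w^3 + 630*w^2 - 900*w - 1000)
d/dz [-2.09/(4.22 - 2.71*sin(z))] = -5.6639*cos(z)/(2.71*sin(z) - 4.22)^2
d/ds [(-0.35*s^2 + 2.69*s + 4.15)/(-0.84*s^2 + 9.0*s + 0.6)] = (-0.8904*s^2 + 6.552*s - 35.736)/(0.7056*s^4 - 15.12*s^3 + 79.992*s^2 + 10.8*s + 0.36)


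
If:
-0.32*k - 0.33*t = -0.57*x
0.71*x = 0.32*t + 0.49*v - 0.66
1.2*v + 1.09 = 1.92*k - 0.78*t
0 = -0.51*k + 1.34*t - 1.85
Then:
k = 7.28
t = 4.15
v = 8.04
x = 6.49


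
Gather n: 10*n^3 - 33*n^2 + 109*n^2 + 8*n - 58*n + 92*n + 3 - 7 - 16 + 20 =10*n^3 + 76*n^2 + 42*n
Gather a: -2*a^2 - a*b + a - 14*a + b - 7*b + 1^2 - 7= -2*a^2 + a*(-b - 13) - 6*b - 6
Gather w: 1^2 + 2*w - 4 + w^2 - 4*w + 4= w^2 - 2*w + 1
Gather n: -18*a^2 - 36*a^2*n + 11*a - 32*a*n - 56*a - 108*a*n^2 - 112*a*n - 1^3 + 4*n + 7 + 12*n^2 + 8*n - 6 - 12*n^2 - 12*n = -18*a^2 - 108*a*n^2 - 45*a + n*(-36*a^2 - 144*a)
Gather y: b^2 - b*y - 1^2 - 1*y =b^2 + y*(-b - 1) - 1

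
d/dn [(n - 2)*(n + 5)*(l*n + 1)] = 3*l*n^2 + 6*l*n - 10*l + 2*n + 3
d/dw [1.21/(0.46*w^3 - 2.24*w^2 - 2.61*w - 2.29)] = (-1.6698*w^2 + 5.4208*w + 3.1581)/(-0.46*w^3 + 2.24*w^2 + 2.61*w + 2.29)^2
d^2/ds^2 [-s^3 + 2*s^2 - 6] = 4 - 6*s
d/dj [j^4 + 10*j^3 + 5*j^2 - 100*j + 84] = 4*j^3 + 30*j^2 + 10*j - 100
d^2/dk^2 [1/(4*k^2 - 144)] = 3*(k^2 + 12)/(2*(k^2 - 36)^3)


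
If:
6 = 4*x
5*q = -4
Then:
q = -4/5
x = 3/2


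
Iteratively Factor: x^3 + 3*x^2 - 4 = (x + 2)*(x^2 + x - 2) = (x - 1)*(x + 2)*(x + 2)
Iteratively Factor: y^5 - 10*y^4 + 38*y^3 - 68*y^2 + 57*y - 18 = (y - 3)*(y^4 - 7*y^3 + 17*y^2 - 17*y + 6) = (y - 3)^2*(y^3 - 4*y^2 + 5*y - 2) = (y - 3)^2*(y - 1)*(y^2 - 3*y + 2) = (y - 3)^2*(y - 2)*(y - 1)*(y - 1)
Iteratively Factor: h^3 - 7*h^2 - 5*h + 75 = (h + 3)*(h^2 - 10*h + 25) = (h - 5)*(h + 3)*(h - 5)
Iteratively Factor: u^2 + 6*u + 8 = (u + 2)*(u + 4)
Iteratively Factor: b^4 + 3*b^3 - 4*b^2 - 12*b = (b + 2)*(b^3 + b^2 - 6*b) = (b + 2)*(b + 3)*(b^2 - 2*b) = b*(b + 2)*(b + 3)*(b - 2)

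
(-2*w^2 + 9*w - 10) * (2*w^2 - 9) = -4*w^4 + 18*w^3 - 2*w^2 - 81*w + 90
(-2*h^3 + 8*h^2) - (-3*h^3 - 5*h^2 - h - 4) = h^3 + 13*h^2 + h + 4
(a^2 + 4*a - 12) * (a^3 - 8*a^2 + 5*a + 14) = a^5 - 4*a^4 - 39*a^3 + 130*a^2 - 4*a - 168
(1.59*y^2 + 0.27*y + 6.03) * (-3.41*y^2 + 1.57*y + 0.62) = -5.4219*y^4 + 1.5756*y^3 - 19.1526*y^2 + 9.6345*y + 3.7386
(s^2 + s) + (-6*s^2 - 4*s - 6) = -5*s^2 - 3*s - 6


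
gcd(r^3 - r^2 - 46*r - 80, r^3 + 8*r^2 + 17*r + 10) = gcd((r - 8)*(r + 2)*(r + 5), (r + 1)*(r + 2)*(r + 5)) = r^2 + 7*r + 10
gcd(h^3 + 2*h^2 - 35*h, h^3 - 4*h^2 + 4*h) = h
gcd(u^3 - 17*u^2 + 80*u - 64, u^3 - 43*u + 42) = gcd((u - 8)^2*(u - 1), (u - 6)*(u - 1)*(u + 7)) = u - 1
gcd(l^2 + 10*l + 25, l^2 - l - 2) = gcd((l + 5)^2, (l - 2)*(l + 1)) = 1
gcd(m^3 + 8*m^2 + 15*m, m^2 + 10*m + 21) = m + 3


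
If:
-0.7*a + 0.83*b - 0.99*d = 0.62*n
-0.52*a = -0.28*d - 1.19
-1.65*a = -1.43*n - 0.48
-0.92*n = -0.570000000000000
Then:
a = 0.83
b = -2.07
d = -2.71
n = 0.62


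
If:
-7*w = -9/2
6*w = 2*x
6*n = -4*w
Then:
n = -3/7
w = 9/14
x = 27/14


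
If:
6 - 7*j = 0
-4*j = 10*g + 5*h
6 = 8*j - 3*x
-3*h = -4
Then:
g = -106/105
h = 4/3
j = 6/7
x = 2/7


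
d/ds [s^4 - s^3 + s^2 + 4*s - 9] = 4*s^3 - 3*s^2 + 2*s + 4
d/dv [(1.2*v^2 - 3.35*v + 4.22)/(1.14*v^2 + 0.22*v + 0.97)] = (4.083*v^2 - 7.2936*v - 4.1779)/(1.2996*v^4 + 0.5016*v^3 + 2.26*v^2 + 0.4268*v + 0.9409)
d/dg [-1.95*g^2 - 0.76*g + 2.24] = -3.9*g - 0.76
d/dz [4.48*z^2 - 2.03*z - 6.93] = 8.96*z - 2.03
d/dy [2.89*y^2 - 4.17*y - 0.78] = 5.78*y - 4.17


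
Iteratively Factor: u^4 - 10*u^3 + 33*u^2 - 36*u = (u - 3)*(u^3 - 7*u^2 + 12*u) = (u - 3)^2*(u^2 - 4*u) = u*(u - 3)^2*(u - 4)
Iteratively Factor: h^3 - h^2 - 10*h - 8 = (h - 4)*(h^2 + 3*h + 2) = (h - 4)*(h + 1)*(h + 2)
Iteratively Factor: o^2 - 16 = (o + 4)*(o - 4)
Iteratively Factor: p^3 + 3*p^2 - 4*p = (p + 4)*(p^2 - p) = (p - 1)*(p + 4)*(p)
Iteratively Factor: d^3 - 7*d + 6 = (d + 3)*(d^2 - 3*d + 2) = (d - 1)*(d + 3)*(d - 2)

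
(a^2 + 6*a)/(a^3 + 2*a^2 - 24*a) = 1/(a - 4)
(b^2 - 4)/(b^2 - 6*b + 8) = (b + 2)/(b - 4)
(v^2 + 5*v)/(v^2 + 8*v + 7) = v*(v + 5)/(v^2 + 8*v + 7)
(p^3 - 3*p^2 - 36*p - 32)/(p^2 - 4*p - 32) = p + 1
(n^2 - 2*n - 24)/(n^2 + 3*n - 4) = (n - 6)/(n - 1)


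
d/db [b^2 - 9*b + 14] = 2*b - 9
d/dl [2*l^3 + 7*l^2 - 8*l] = 6*l^2 + 14*l - 8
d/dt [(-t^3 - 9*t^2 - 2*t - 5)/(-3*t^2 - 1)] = (3*t^4 - 3*t^2 - 12*t + 2)/(9*t^4 + 6*t^2 + 1)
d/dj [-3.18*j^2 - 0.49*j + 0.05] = -6.36*j - 0.49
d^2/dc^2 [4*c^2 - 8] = 8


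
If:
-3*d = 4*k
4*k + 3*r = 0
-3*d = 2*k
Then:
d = 0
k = 0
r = 0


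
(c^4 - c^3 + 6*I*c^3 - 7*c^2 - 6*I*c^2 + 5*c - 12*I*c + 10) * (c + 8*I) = c^5 - c^4 + 14*I*c^4 - 55*c^3 - 14*I*c^3 + 53*c^2 - 68*I*c^2 + 106*c + 40*I*c + 80*I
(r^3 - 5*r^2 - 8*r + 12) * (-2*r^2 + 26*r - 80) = -2*r^5 + 36*r^4 - 194*r^3 + 168*r^2 + 952*r - 960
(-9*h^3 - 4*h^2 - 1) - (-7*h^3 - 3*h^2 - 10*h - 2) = -2*h^3 - h^2 + 10*h + 1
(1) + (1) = 2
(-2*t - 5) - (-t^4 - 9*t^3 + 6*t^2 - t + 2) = t^4 + 9*t^3 - 6*t^2 - t - 7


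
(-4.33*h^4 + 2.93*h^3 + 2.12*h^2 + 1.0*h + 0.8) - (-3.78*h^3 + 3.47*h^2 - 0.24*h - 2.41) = -4.33*h^4 + 6.71*h^3 - 1.35*h^2 + 1.24*h + 3.21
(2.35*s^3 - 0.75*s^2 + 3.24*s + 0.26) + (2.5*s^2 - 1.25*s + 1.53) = 2.35*s^3 + 1.75*s^2 + 1.99*s + 1.79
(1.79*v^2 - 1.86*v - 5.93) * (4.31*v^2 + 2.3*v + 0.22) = 7.7149*v^4 - 3.8996*v^3 - 29.4425*v^2 - 14.0482*v - 1.3046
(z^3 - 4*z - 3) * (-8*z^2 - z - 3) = -8*z^5 - z^4 + 29*z^3 + 28*z^2 + 15*z + 9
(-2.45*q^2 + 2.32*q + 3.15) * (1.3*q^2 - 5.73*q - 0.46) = -3.185*q^4 + 17.0545*q^3 - 8.0716*q^2 - 19.1167*q - 1.449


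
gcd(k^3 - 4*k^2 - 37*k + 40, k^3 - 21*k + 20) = k^2 + 4*k - 5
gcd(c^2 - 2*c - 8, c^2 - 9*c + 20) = c - 4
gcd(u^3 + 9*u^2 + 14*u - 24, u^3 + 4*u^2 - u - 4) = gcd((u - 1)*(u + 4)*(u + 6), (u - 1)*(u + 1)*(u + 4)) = u^2 + 3*u - 4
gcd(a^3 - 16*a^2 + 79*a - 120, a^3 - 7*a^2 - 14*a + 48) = a - 8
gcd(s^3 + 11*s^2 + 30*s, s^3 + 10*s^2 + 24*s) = s^2 + 6*s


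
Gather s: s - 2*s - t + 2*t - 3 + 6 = -s + t + 3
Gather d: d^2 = d^2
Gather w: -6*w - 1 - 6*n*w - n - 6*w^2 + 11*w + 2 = -n - 6*w^2 + w*(5 - 6*n) + 1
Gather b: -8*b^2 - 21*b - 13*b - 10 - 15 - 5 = -8*b^2 - 34*b - 30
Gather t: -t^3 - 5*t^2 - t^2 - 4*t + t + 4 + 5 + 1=-t^3 - 6*t^2 - 3*t + 10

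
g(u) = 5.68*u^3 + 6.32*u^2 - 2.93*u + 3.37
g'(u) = 17.04*u^2 + 12.64*u - 2.93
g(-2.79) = -62.62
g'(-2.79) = 94.45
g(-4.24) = -303.55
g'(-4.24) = 249.81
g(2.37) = 107.54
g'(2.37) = 122.74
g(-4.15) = -281.59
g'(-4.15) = 238.09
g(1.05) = 13.84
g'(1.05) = 29.13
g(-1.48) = 3.14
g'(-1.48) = 15.69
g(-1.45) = 3.59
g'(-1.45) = 14.57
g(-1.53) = 2.30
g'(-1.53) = 17.62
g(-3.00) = -84.32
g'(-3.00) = 112.51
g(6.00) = 1440.19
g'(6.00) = 686.35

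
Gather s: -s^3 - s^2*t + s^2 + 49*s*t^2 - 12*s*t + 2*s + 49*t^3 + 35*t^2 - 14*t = -s^3 + s^2*(1 - t) + s*(49*t^2 - 12*t + 2) + 49*t^3 + 35*t^2 - 14*t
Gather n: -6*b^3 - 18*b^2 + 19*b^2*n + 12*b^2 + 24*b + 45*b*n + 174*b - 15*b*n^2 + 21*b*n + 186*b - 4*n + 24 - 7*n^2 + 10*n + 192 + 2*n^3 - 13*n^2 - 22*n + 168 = -6*b^3 - 6*b^2 + 384*b + 2*n^3 + n^2*(-15*b - 20) + n*(19*b^2 + 66*b - 16) + 384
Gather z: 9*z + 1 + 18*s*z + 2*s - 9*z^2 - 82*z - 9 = 2*s - 9*z^2 + z*(18*s - 73) - 8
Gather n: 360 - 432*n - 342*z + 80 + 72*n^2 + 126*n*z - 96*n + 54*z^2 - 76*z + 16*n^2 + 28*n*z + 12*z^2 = 88*n^2 + n*(154*z - 528) + 66*z^2 - 418*z + 440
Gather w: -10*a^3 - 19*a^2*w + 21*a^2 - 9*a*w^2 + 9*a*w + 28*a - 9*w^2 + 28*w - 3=-10*a^3 + 21*a^2 + 28*a + w^2*(-9*a - 9) + w*(-19*a^2 + 9*a + 28) - 3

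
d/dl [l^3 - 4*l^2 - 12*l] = 3*l^2 - 8*l - 12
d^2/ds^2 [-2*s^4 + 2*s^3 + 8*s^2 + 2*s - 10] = -24*s^2 + 12*s + 16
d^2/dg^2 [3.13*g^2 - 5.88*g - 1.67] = 6.26000000000000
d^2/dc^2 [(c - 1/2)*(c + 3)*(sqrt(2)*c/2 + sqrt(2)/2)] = sqrt(2)*(6*c + 7)/2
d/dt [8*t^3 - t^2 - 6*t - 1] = 24*t^2 - 2*t - 6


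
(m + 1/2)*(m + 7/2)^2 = m^3 + 15*m^2/2 + 63*m/4 + 49/8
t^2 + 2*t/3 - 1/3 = (t - 1/3)*(t + 1)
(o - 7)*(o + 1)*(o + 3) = o^3 - 3*o^2 - 25*o - 21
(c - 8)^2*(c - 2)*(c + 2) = c^4 - 16*c^3 + 60*c^2 + 64*c - 256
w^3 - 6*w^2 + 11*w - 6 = (w - 3)*(w - 2)*(w - 1)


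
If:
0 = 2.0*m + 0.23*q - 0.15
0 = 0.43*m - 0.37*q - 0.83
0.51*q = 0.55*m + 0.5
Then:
No Solution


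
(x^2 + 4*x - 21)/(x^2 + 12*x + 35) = (x - 3)/(x + 5)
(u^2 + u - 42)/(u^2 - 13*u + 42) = (u + 7)/(u - 7)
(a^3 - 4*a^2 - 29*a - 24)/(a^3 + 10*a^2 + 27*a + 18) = (a - 8)/(a + 6)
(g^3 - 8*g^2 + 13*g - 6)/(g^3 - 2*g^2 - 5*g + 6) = (g^2 - 7*g + 6)/(g^2 - g - 6)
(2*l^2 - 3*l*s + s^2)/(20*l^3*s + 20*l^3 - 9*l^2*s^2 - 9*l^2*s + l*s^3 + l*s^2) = (2*l^2 - 3*l*s + s^2)/(l*(20*l^2*s + 20*l^2 - 9*l*s^2 - 9*l*s + s^3 + s^2))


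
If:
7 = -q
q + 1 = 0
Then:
No Solution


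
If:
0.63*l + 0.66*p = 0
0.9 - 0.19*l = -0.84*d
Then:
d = -0.236961451247166*p - 1.07142857142857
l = -1.04761904761905*p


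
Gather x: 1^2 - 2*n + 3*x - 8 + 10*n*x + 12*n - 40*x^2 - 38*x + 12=10*n - 40*x^2 + x*(10*n - 35) + 5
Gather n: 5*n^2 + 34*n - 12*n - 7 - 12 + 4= 5*n^2 + 22*n - 15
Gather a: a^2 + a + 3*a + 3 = a^2 + 4*a + 3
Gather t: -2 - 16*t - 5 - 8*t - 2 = -24*t - 9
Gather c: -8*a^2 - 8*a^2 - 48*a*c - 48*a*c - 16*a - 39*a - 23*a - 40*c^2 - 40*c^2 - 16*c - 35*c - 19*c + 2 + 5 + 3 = -16*a^2 - 78*a - 80*c^2 + c*(-96*a - 70) + 10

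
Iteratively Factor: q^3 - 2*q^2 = (q)*(q^2 - 2*q) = q*(q - 2)*(q)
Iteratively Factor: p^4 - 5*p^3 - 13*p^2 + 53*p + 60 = (p - 5)*(p^3 - 13*p - 12) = (p - 5)*(p - 4)*(p^2 + 4*p + 3) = (p - 5)*(p - 4)*(p + 1)*(p + 3)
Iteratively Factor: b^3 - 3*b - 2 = (b + 1)*(b^2 - b - 2) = (b + 1)^2*(b - 2)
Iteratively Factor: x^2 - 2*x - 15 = (x + 3)*(x - 5)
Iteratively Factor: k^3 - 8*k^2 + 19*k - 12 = (k - 3)*(k^2 - 5*k + 4) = (k - 3)*(k - 1)*(k - 4)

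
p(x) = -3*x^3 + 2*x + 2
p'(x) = 2 - 9*x^2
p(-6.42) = 782.99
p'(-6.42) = -368.95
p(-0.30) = 1.48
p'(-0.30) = 1.19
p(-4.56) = 277.34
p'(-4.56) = -185.14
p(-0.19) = 1.64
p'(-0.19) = 1.68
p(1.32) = -2.26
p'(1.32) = -13.68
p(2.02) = -18.69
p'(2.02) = -34.72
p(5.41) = -462.20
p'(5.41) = -261.41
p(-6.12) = 677.42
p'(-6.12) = -335.09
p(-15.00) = 10097.00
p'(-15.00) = -2023.00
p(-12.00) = 5162.00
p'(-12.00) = -1294.00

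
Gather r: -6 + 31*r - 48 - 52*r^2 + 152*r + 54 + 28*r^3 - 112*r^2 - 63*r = 28*r^3 - 164*r^2 + 120*r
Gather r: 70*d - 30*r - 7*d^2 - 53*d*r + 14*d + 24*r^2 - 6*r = -7*d^2 + 84*d + 24*r^2 + r*(-53*d - 36)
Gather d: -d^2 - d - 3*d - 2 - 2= -d^2 - 4*d - 4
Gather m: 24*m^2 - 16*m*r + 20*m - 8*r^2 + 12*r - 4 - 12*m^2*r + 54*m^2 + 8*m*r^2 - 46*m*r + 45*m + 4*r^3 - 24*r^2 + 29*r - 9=m^2*(78 - 12*r) + m*(8*r^2 - 62*r + 65) + 4*r^3 - 32*r^2 + 41*r - 13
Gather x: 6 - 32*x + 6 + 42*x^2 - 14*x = 42*x^2 - 46*x + 12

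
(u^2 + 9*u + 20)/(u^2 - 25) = (u + 4)/(u - 5)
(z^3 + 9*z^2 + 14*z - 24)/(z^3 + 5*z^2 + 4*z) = (z^2 + 5*z - 6)/(z*(z + 1))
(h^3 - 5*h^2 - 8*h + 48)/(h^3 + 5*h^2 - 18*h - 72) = (h - 4)/(h + 6)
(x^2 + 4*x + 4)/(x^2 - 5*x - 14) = (x + 2)/(x - 7)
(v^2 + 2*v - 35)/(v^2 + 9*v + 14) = (v - 5)/(v + 2)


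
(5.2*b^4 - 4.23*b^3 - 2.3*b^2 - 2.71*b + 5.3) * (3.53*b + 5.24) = 18.356*b^5 + 12.3161*b^4 - 30.2842*b^3 - 21.6183*b^2 + 4.5086*b + 27.772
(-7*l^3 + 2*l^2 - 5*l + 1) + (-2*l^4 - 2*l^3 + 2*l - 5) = -2*l^4 - 9*l^3 + 2*l^2 - 3*l - 4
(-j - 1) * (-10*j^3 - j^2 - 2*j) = 10*j^4 + 11*j^3 + 3*j^2 + 2*j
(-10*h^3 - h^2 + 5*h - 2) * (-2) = 20*h^3 + 2*h^2 - 10*h + 4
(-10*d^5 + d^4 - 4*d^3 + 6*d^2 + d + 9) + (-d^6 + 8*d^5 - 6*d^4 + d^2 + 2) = -d^6 - 2*d^5 - 5*d^4 - 4*d^3 + 7*d^2 + d + 11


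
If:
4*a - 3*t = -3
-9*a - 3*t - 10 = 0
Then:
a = -1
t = -1/3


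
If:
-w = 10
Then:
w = -10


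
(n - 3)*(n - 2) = n^2 - 5*n + 6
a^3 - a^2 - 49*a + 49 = (a - 7)*(a - 1)*(a + 7)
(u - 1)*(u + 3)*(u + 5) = u^3 + 7*u^2 + 7*u - 15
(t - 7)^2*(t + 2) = t^3 - 12*t^2 + 21*t + 98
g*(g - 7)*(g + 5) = g^3 - 2*g^2 - 35*g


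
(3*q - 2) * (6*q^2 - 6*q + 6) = 18*q^3 - 30*q^2 + 30*q - 12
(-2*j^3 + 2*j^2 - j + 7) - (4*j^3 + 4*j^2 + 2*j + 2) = -6*j^3 - 2*j^2 - 3*j + 5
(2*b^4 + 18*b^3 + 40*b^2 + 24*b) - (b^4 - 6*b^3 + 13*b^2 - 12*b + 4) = b^4 + 24*b^3 + 27*b^2 + 36*b - 4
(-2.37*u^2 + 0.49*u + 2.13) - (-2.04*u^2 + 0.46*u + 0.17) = -0.33*u^2 + 0.03*u + 1.96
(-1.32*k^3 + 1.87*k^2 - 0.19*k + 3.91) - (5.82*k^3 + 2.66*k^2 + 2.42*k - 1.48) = -7.14*k^3 - 0.79*k^2 - 2.61*k + 5.39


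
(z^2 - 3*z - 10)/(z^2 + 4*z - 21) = (z^2 - 3*z - 10)/(z^2 + 4*z - 21)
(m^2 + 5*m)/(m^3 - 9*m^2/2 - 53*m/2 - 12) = 2*m*(m + 5)/(2*m^3 - 9*m^2 - 53*m - 24)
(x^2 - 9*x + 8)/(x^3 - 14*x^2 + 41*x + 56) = (x - 1)/(x^2 - 6*x - 7)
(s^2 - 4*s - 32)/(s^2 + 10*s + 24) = (s - 8)/(s + 6)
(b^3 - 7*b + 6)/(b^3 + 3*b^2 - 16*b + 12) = (b + 3)/(b + 6)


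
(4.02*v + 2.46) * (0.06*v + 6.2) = 0.2412*v^2 + 25.0716*v + 15.252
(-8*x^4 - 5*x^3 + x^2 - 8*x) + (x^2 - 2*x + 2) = -8*x^4 - 5*x^3 + 2*x^2 - 10*x + 2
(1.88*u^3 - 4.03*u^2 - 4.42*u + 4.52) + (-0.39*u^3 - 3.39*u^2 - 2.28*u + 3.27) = 1.49*u^3 - 7.42*u^2 - 6.7*u + 7.79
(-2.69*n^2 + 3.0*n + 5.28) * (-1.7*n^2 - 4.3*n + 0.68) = 4.573*n^4 + 6.467*n^3 - 23.7052*n^2 - 20.664*n + 3.5904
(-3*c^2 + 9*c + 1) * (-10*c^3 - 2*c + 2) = 30*c^5 - 90*c^4 - 4*c^3 - 24*c^2 + 16*c + 2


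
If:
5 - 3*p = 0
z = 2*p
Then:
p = 5/3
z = 10/3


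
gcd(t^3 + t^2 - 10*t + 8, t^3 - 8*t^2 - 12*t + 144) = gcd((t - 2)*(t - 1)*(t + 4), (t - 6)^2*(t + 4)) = t + 4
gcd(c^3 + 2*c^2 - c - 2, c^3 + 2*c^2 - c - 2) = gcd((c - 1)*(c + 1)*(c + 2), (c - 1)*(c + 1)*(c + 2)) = c^3 + 2*c^2 - c - 2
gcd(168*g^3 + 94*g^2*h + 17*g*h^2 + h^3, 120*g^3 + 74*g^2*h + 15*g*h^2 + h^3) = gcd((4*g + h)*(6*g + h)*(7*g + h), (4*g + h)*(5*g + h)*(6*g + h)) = 24*g^2 + 10*g*h + h^2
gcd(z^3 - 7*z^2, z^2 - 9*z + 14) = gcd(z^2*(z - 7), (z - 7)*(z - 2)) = z - 7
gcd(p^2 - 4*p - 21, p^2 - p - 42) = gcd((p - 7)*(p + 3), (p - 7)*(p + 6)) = p - 7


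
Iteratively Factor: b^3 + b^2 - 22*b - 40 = (b + 2)*(b^2 - b - 20) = (b - 5)*(b + 2)*(b + 4)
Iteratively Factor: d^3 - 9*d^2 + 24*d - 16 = (d - 1)*(d^2 - 8*d + 16) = (d - 4)*(d - 1)*(d - 4)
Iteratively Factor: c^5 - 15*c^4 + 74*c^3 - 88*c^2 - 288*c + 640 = (c - 4)*(c^4 - 11*c^3 + 30*c^2 + 32*c - 160) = (c - 5)*(c - 4)*(c^3 - 6*c^2 + 32) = (c - 5)*(c - 4)*(c + 2)*(c^2 - 8*c + 16) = (c - 5)*(c - 4)^2*(c + 2)*(c - 4)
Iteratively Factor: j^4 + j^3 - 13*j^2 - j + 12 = (j - 1)*(j^3 + 2*j^2 - 11*j - 12) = (j - 3)*(j - 1)*(j^2 + 5*j + 4) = (j - 3)*(j - 1)*(j + 4)*(j + 1)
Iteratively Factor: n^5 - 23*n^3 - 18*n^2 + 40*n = (n - 1)*(n^4 + n^3 - 22*n^2 - 40*n) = (n - 1)*(n + 4)*(n^3 - 3*n^2 - 10*n) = (n - 5)*(n - 1)*(n + 4)*(n^2 + 2*n) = n*(n - 5)*(n - 1)*(n + 4)*(n + 2)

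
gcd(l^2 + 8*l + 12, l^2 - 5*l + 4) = 1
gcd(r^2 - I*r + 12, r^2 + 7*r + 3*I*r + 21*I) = r + 3*I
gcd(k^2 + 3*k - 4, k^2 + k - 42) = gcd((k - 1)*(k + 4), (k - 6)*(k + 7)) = 1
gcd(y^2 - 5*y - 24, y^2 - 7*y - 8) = y - 8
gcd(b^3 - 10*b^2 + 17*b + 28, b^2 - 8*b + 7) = b - 7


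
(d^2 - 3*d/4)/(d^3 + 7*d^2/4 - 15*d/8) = 2/(2*d + 5)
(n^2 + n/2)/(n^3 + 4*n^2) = (n + 1/2)/(n*(n + 4))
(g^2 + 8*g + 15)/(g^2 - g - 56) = (g^2 + 8*g + 15)/(g^2 - g - 56)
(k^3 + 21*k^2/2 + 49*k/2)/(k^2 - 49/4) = 2*k*(k + 7)/(2*k - 7)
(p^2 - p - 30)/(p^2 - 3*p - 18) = (p + 5)/(p + 3)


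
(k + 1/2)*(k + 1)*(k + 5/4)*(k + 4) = k^4 + 27*k^3/4 + 107*k^2/8 + 81*k/8 + 5/2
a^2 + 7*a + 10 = (a + 2)*(a + 5)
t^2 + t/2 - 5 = (t - 2)*(t + 5/2)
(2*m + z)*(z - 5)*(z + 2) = 2*m*z^2 - 6*m*z - 20*m + z^3 - 3*z^2 - 10*z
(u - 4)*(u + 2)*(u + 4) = u^3 + 2*u^2 - 16*u - 32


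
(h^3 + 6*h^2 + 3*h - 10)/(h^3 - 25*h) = (h^2 + h - 2)/(h*(h - 5))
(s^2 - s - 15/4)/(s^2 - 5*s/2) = (s + 3/2)/s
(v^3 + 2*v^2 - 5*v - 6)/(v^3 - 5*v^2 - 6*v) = (v^2 + v - 6)/(v*(v - 6))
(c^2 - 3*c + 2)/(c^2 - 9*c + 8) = (c - 2)/(c - 8)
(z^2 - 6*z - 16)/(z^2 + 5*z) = (z^2 - 6*z - 16)/(z*(z + 5))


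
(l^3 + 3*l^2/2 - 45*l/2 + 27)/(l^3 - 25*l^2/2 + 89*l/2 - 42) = (l^2 + 3*l - 18)/(l^2 - 11*l + 28)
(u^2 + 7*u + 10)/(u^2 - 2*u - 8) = (u + 5)/(u - 4)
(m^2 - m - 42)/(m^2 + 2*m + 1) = (m^2 - m - 42)/(m^2 + 2*m + 1)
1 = 1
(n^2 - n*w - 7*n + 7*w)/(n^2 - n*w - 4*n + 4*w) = (n - 7)/(n - 4)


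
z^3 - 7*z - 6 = (z - 3)*(z + 1)*(z + 2)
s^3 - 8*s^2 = s^2*(s - 8)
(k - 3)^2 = k^2 - 6*k + 9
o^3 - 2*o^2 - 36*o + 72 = (o - 6)*(o - 2)*(o + 6)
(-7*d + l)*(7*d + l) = -49*d^2 + l^2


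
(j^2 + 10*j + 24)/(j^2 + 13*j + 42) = (j + 4)/(j + 7)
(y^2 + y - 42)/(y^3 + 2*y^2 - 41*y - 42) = 1/(y + 1)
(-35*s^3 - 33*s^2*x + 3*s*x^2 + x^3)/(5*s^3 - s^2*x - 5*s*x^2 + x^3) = (7*s + x)/(-s + x)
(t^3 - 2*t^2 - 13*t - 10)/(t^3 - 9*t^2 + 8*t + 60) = (t + 1)/(t - 6)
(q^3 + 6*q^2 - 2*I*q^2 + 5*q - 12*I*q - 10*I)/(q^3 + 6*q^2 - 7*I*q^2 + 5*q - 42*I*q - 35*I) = (q - 2*I)/(q - 7*I)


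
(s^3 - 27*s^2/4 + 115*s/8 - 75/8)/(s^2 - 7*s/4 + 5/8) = (2*s^2 - 11*s + 15)/(2*s - 1)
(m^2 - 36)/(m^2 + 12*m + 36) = (m - 6)/(m + 6)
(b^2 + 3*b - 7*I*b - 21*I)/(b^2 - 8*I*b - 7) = (b + 3)/(b - I)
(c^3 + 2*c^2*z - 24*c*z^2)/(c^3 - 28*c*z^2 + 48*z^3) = c/(c - 2*z)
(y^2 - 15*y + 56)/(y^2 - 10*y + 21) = (y - 8)/(y - 3)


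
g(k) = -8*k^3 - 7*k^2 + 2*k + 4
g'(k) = -24*k^2 - 14*k + 2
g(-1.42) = 9.95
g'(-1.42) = -26.51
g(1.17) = -16.06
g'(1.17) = -47.23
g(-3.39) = 228.44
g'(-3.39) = -226.35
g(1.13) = -14.22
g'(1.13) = -44.47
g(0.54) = 1.78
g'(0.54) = -12.56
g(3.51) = -421.17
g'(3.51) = -342.82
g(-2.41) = 70.50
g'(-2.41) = -103.65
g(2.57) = -172.89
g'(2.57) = -192.50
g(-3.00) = 151.00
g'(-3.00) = -172.00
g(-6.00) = 1468.00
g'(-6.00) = -778.00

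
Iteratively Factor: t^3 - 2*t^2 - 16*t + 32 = (t - 4)*(t^2 + 2*t - 8) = (t - 4)*(t - 2)*(t + 4)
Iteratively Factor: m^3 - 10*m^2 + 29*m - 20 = (m - 1)*(m^2 - 9*m + 20) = (m - 5)*(m - 1)*(m - 4)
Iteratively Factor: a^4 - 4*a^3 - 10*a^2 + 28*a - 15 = (a - 5)*(a^3 + a^2 - 5*a + 3) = (a - 5)*(a - 1)*(a^2 + 2*a - 3) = (a - 5)*(a - 1)*(a + 3)*(a - 1)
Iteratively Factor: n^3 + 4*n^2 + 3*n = (n)*(n^2 + 4*n + 3) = n*(n + 3)*(n + 1)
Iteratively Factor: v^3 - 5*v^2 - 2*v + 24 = (v + 2)*(v^2 - 7*v + 12) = (v - 3)*(v + 2)*(v - 4)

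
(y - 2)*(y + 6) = y^2 + 4*y - 12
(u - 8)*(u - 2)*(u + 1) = u^3 - 9*u^2 + 6*u + 16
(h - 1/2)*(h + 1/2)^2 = h^3 + h^2/2 - h/4 - 1/8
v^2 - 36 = (v - 6)*(v + 6)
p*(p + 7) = p^2 + 7*p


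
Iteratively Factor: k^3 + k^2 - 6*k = (k + 3)*(k^2 - 2*k) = (k - 2)*(k + 3)*(k)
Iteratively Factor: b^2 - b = (b - 1)*(b)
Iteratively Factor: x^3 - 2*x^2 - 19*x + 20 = (x + 4)*(x^2 - 6*x + 5) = (x - 1)*(x + 4)*(x - 5)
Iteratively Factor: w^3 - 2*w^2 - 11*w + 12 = (w - 4)*(w^2 + 2*w - 3) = (w - 4)*(w - 1)*(w + 3)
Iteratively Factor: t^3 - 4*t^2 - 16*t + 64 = (t + 4)*(t^2 - 8*t + 16) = (t - 4)*(t + 4)*(t - 4)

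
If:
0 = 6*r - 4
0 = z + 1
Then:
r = 2/3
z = -1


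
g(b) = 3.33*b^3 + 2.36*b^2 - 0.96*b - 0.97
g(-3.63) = -125.67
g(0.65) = 0.32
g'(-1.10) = 5.94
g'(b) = 9.99*b^2 + 4.72*b - 0.96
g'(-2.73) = 60.61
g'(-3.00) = 74.79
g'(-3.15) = 83.30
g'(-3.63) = 113.54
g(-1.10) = -1.49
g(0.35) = -0.87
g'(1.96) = 46.67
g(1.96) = 31.29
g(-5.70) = -535.51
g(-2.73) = -48.51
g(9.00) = 2609.12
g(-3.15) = -78.61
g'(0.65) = 6.33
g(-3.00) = -66.76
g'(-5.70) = 296.71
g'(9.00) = 850.71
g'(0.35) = 1.92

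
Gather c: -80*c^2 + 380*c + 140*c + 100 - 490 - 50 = -80*c^2 + 520*c - 440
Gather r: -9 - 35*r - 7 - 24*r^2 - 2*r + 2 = -24*r^2 - 37*r - 14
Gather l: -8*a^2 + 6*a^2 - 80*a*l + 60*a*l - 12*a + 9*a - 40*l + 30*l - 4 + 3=-2*a^2 - 3*a + l*(-20*a - 10) - 1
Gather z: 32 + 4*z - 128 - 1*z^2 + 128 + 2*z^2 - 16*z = z^2 - 12*z + 32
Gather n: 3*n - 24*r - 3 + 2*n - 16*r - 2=5*n - 40*r - 5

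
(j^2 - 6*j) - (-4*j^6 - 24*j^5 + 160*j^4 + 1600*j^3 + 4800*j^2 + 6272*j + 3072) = 4*j^6 + 24*j^5 - 160*j^4 - 1600*j^3 - 4799*j^2 - 6278*j - 3072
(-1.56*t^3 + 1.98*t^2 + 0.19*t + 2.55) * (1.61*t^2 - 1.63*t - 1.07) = -2.5116*t^5 + 5.7306*t^4 - 1.2523*t^3 + 1.6772*t^2 - 4.3598*t - 2.7285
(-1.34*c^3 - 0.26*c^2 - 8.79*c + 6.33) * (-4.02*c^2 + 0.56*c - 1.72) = 5.3868*c^5 + 0.2948*c^4 + 37.495*c^3 - 29.9218*c^2 + 18.6636*c - 10.8876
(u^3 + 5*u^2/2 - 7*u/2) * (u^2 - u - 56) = u^5 + 3*u^4/2 - 62*u^3 - 273*u^2/2 + 196*u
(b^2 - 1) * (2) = 2*b^2 - 2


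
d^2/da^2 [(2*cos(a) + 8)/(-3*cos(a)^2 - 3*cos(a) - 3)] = 4*(9*(1 - cos(2*a))^2*cos(a) + 15*(1 - cos(2*a))^2 - 74*cos(a) - 14*cos(2*a) + 12*cos(3*a) - 2*cos(5*a) - 66)/(3*(2*cos(a) + cos(2*a) + 3)^3)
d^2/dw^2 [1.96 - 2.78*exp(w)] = -2.78*exp(w)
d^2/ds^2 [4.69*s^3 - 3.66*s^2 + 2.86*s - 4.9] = 28.14*s - 7.32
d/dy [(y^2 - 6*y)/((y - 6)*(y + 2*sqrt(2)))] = 2*sqrt(2)/(y^2 + 4*sqrt(2)*y + 8)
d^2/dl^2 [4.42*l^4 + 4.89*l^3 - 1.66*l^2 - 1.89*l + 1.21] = 53.04*l^2 + 29.34*l - 3.32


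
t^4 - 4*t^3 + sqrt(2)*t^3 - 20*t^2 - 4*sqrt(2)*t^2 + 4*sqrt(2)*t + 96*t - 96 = (t - 2)^2*(t - 3*sqrt(2))*(t + 4*sqrt(2))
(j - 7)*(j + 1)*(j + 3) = j^3 - 3*j^2 - 25*j - 21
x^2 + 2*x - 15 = (x - 3)*(x + 5)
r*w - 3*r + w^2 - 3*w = (r + w)*(w - 3)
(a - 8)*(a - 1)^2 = a^3 - 10*a^2 + 17*a - 8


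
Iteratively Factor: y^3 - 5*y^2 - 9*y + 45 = (y + 3)*(y^2 - 8*y + 15) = (y - 5)*(y + 3)*(y - 3)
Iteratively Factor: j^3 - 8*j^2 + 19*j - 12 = (j - 3)*(j^2 - 5*j + 4) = (j - 4)*(j - 3)*(j - 1)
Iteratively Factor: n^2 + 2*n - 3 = (n - 1)*(n + 3)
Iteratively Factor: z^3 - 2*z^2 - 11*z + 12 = (z - 1)*(z^2 - z - 12) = (z - 1)*(z + 3)*(z - 4)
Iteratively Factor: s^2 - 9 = (s + 3)*(s - 3)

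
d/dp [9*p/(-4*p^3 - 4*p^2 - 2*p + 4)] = 9*(2*p^3 + p^2 + 1)/(4*p^6 + 8*p^5 + 8*p^4 - 4*p^3 - 7*p^2 - 4*p + 4)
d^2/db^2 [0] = 0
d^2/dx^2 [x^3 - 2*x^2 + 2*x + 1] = 6*x - 4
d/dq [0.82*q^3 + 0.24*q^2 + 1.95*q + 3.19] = 2.46*q^2 + 0.48*q + 1.95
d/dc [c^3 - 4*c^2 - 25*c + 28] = 3*c^2 - 8*c - 25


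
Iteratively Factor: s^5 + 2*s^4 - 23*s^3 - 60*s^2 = (s)*(s^4 + 2*s^3 - 23*s^2 - 60*s) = s*(s - 5)*(s^3 + 7*s^2 + 12*s) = s^2*(s - 5)*(s^2 + 7*s + 12) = s^2*(s - 5)*(s + 4)*(s + 3)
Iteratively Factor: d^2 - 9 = (d + 3)*(d - 3)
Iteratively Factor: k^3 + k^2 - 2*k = (k + 2)*(k^2 - k) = (k - 1)*(k + 2)*(k)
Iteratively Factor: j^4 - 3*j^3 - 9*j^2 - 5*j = (j - 5)*(j^3 + 2*j^2 + j) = j*(j - 5)*(j^2 + 2*j + 1) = j*(j - 5)*(j + 1)*(j + 1)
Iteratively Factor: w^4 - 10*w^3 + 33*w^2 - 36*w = (w)*(w^3 - 10*w^2 + 33*w - 36) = w*(w - 3)*(w^2 - 7*w + 12) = w*(w - 3)^2*(w - 4)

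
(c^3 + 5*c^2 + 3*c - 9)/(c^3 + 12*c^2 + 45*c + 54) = (c - 1)/(c + 6)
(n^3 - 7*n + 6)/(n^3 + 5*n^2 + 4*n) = (n^3 - 7*n + 6)/(n*(n^2 + 5*n + 4))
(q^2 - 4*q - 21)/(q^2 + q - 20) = (q^2 - 4*q - 21)/(q^2 + q - 20)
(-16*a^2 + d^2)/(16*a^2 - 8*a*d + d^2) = (-4*a - d)/(4*a - d)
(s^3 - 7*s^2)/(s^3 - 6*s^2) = (s - 7)/(s - 6)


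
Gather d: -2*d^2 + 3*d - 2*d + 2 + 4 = -2*d^2 + d + 6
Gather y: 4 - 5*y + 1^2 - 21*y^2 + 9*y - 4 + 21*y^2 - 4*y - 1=0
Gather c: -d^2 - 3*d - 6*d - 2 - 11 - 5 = -d^2 - 9*d - 18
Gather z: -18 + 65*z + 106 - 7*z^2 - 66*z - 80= -7*z^2 - z + 8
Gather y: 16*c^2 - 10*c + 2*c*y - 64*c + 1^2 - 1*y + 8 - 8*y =16*c^2 - 74*c + y*(2*c - 9) + 9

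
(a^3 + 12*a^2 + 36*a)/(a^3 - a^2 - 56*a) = (a^2 + 12*a + 36)/(a^2 - a - 56)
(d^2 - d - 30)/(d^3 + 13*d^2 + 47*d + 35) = (d - 6)/(d^2 + 8*d + 7)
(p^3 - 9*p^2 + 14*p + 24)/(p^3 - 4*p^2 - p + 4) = (p - 6)/(p - 1)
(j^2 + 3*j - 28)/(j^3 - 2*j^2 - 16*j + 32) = (j + 7)/(j^2 + 2*j - 8)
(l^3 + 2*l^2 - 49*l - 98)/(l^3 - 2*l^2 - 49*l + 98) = (l + 2)/(l - 2)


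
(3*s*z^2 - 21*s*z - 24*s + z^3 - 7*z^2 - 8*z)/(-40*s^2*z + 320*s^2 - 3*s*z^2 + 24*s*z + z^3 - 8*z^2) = (3*s*z + 3*s + z^2 + z)/(-40*s^2 - 3*s*z + z^2)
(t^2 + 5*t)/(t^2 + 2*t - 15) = t/(t - 3)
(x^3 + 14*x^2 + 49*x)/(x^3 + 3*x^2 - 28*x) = (x + 7)/(x - 4)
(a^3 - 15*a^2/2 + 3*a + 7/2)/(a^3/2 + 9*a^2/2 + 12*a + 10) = (2*a^3 - 15*a^2 + 6*a + 7)/(a^3 + 9*a^2 + 24*a + 20)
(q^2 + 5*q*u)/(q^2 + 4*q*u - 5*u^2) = q/(q - u)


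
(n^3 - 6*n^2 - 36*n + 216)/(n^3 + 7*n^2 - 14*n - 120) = (n^2 - 12*n + 36)/(n^2 + n - 20)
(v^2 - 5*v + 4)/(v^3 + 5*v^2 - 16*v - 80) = (v - 1)/(v^2 + 9*v + 20)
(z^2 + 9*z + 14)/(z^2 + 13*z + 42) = (z + 2)/(z + 6)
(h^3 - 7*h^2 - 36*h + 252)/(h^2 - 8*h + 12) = (h^2 - h - 42)/(h - 2)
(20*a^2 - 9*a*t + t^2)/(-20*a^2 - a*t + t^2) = (-4*a + t)/(4*a + t)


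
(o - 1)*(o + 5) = o^2 + 4*o - 5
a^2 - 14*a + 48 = (a - 8)*(a - 6)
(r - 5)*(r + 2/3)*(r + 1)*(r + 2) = r^4 - 4*r^3/3 - 43*r^2/3 - 56*r/3 - 20/3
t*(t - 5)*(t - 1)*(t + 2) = t^4 - 4*t^3 - 7*t^2 + 10*t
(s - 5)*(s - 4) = s^2 - 9*s + 20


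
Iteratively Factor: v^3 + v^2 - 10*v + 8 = (v - 1)*(v^2 + 2*v - 8) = (v - 1)*(v + 4)*(v - 2)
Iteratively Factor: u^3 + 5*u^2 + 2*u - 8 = (u + 2)*(u^2 + 3*u - 4) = (u - 1)*(u + 2)*(u + 4)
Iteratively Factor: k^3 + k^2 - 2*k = (k + 2)*(k^2 - k) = (k - 1)*(k + 2)*(k)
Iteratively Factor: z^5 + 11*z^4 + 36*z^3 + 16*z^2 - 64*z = (z + 4)*(z^4 + 7*z^3 + 8*z^2 - 16*z) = (z - 1)*(z + 4)*(z^3 + 8*z^2 + 16*z) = z*(z - 1)*(z + 4)*(z^2 + 8*z + 16) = z*(z - 1)*(z + 4)^2*(z + 4)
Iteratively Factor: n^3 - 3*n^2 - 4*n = (n - 4)*(n^2 + n) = n*(n - 4)*(n + 1)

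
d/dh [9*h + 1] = 9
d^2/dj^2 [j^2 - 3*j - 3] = 2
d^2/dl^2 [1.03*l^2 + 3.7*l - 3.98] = 2.06000000000000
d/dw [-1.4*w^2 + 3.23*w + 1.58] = 3.23 - 2.8*w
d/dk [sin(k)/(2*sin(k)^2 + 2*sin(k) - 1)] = (cos(2*k) - 2)*cos(k)/(2*sin(k) - cos(2*k))^2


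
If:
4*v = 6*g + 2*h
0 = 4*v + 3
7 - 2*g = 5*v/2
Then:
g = 71/16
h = -237/16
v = -3/4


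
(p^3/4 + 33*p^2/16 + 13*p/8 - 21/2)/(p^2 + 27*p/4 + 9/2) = (4*p^2 + 9*p - 28)/(4*(4*p + 3))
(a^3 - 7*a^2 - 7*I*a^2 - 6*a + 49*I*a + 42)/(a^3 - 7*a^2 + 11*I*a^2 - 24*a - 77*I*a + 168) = (a^2 - 7*I*a - 6)/(a^2 + 11*I*a - 24)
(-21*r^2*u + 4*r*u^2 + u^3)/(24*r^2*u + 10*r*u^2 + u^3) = (-21*r^2 + 4*r*u + u^2)/(24*r^2 + 10*r*u + u^2)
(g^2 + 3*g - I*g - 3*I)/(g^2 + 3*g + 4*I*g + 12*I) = (g - I)/(g + 4*I)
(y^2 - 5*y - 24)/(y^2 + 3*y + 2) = (y^2 - 5*y - 24)/(y^2 + 3*y + 2)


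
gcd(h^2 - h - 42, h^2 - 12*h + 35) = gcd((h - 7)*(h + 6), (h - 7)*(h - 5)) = h - 7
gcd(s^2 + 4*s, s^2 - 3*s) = s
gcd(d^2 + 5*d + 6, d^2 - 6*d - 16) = d + 2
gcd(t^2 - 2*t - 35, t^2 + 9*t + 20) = t + 5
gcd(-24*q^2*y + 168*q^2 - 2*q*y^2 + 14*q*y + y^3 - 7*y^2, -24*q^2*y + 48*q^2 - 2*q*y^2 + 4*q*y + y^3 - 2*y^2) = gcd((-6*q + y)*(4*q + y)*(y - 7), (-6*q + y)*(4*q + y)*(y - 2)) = -24*q^2 - 2*q*y + y^2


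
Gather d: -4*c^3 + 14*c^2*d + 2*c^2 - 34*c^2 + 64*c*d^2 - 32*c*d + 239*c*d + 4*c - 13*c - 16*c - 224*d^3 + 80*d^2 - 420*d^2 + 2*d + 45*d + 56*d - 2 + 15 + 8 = -4*c^3 - 32*c^2 - 25*c - 224*d^3 + d^2*(64*c - 340) + d*(14*c^2 + 207*c + 103) + 21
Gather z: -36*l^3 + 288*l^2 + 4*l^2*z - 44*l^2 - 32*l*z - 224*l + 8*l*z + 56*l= -36*l^3 + 244*l^2 - 168*l + z*(4*l^2 - 24*l)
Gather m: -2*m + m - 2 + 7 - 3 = 2 - m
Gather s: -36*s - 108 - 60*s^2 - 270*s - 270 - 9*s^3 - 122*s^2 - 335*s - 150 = -9*s^3 - 182*s^2 - 641*s - 528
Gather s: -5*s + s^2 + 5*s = s^2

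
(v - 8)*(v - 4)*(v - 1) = v^3 - 13*v^2 + 44*v - 32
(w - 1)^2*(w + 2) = w^3 - 3*w + 2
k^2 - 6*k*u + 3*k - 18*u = (k + 3)*(k - 6*u)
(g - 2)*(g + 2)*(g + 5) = g^3 + 5*g^2 - 4*g - 20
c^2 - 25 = (c - 5)*(c + 5)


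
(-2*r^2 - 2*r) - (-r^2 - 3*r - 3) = -r^2 + r + 3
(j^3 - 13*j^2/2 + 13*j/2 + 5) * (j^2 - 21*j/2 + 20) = j^5 - 17*j^4 + 379*j^3/4 - 773*j^2/4 + 155*j/2 + 100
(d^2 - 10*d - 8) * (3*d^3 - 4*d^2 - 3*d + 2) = 3*d^5 - 34*d^4 + 13*d^3 + 64*d^2 + 4*d - 16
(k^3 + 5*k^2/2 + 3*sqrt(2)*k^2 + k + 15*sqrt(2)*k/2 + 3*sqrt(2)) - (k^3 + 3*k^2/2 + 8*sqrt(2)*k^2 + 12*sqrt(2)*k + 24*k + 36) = -5*sqrt(2)*k^2 + k^2 - 23*k - 9*sqrt(2)*k/2 - 36 + 3*sqrt(2)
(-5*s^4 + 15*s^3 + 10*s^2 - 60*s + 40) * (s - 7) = -5*s^5 + 50*s^4 - 95*s^3 - 130*s^2 + 460*s - 280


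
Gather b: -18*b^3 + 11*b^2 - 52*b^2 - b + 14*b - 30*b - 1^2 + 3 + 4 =-18*b^3 - 41*b^2 - 17*b + 6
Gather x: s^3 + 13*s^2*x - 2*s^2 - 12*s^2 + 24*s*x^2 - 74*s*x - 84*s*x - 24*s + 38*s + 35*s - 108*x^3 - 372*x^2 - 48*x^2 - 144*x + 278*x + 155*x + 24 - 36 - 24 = s^3 - 14*s^2 + 49*s - 108*x^3 + x^2*(24*s - 420) + x*(13*s^2 - 158*s + 289) - 36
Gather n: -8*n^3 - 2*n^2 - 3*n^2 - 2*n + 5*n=-8*n^3 - 5*n^2 + 3*n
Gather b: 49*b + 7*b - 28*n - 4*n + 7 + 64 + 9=56*b - 32*n + 80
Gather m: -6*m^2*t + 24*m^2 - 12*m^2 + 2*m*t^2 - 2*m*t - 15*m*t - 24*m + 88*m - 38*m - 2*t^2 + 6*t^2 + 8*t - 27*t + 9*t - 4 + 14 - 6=m^2*(12 - 6*t) + m*(2*t^2 - 17*t + 26) + 4*t^2 - 10*t + 4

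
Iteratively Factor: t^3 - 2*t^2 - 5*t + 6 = (t - 1)*(t^2 - t - 6) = (t - 1)*(t + 2)*(t - 3)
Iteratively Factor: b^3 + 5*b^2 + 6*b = (b + 2)*(b^2 + 3*b) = (b + 2)*(b + 3)*(b)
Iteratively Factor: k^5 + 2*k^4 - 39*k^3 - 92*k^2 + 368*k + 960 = (k - 4)*(k^4 + 6*k^3 - 15*k^2 - 152*k - 240) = (k - 4)*(k + 3)*(k^3 + 3*k^2 - 24*k - 80) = (k - 4)*(k + 3)*(k + 4)*(k^2 - k - 20) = (k - 5)*(k - 4)*(k + 3)*(k + 4)*(k + 4)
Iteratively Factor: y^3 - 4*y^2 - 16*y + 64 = (y + 4)*(y^2 - 8*y + 16) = (y - 4)*(y + 4)*(y - 4)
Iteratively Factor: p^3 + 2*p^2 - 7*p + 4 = (p - 1)*(p^2 + 3*p - 4) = (p - 1)^2*(p + 4)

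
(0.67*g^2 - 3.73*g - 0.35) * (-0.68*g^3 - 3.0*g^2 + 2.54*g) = -0.4556*g^5 + 0.5264*g^4 + 13.1298*g^3 - 8.4242*g^2 - 0.889*g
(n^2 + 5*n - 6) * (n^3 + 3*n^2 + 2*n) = n^5 + 8*n^4 + 11*n^3 - 8*n^2 - 12*n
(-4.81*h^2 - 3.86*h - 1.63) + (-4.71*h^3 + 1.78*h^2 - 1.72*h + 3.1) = -4.71*h^3 - 3.03*h^2 - 5.58*h + 1.47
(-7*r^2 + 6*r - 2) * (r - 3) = -7*r^3 + 27*r^2 - 20*r + 6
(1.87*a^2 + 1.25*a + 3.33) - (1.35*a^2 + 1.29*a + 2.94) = 0.52*a^2 - 0.04*a + 0.39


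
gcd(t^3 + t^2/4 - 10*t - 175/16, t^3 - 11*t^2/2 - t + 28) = t - 7/2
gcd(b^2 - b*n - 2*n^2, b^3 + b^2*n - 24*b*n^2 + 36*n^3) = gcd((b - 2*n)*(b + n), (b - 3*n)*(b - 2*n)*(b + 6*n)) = b - 2*n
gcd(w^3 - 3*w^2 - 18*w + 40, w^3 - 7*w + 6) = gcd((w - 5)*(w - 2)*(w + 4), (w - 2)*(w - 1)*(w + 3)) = w - 2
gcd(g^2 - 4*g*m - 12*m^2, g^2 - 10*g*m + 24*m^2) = g - 6*m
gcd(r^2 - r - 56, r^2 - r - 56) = r^2 - r - 56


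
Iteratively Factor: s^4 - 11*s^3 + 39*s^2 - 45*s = (s - 3)*(s^3 - 8*s^2 + 15*s) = (s - 3)^2*(s^2 - 5*s) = s*(s - 3)^2*(s - 5)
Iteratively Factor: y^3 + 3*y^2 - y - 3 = (y + 1)*(y^2 + 2*y - 3) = (y + 1)*(y + 3)*(y - 1)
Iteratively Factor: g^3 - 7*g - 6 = (g + 2)*(g^2 - 2*g - 3) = (g + 1)*(g + 2)*(g - 3)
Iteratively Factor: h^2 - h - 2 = (h + 1)*(h - 2)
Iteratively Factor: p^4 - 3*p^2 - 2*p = (p + 1)*(p^3 - p^2 - 2*p) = p*(p + 1)*(p^2 - p - 2) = p*(p - 2)*(p + 1)*(p + 1)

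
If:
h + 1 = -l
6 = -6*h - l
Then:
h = -1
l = 0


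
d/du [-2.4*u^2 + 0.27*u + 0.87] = 0.27 - 4.8*u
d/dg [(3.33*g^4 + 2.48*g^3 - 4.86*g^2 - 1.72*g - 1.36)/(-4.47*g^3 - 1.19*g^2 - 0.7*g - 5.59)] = (-14.8851*g^6 - 7.9254*g^5 - 31.6684*g^4 - 93.3076*g^3 - 58.472*g^2 + 51.098*g + 8.6628)/(19.9809*g^6 + 10.6386*g^5 + 7.6741*g^4 + 51.6406*g^3 + 13.7942*g^2 + 7.826*g + 31.2481)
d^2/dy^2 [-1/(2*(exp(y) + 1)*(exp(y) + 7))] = 2*(-exp(3*y) - 6*exp(2*y) - 9*exp(y) + 14)*exp(y)/(exp(6*y) + 24*exp(5*y) + 213*exp(4*y) + 848*exp(3*y) + 1491*exp(2*y) + 1176*exp(y) + 343)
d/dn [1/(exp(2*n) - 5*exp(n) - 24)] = (5 - 2*exp(n))*exp(n)/(-exp(2*n) + 5*exp(n) + 24)^2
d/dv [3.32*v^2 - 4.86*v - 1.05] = 6.64*v - 4.86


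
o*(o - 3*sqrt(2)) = o^2 - 3*sqrt(2)*o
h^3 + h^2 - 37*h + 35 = (h - 5)*(h - 1)*(h + 7)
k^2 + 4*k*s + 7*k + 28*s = (k + 7)*(k + 4*s)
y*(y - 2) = y^2 - 2*y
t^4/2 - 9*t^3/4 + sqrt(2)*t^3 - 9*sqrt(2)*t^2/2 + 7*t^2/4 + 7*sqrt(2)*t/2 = t*(t/2 + sqrt(2))*(t - 7/2)*(t - 1)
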